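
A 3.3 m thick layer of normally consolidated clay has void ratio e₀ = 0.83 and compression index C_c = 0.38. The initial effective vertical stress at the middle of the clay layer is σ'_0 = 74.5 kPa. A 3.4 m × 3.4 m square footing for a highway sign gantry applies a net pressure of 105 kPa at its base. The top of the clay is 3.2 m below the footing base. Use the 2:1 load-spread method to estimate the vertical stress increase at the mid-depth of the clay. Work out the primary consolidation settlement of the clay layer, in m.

Mid-depth of clay below the footing base: z = 3.2 + 3.3/2 = 4.85 m.
Stress increase at mid-clay by the 2:1 spreading method:
Δσ = qBL/((B+z)(L+z)) = 105×3.4×3.4/((3.4+4.85)(3.4+4.85)) = 17.834 kPa
Final effective stress: σ'_f = σ'_0 + Δσ = 74.5 + 17.834 = 92.334 kPa.
Normally consolidated clay, so the full stress increment lies on the virgin compression line:
S_c = C_c·H/(1+e₀)·log₁₀(σ'_f/σ'_0) = 0.38×3.3/(1+0.83)×log₁₀(92.334/74.5)
    = 0.68525 × 0.093205 = 0.06387 m

S_c ≈ 0.0639 m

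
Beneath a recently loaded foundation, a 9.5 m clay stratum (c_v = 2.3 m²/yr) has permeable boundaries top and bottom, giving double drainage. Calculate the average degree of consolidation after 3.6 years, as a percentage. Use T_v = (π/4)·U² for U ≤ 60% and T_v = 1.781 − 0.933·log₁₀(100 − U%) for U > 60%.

Drainage path length: H_d = H/2 = 4.75 m (double drainage).
T_v = c_v·t/H_d² = 2.3×3.6/4.75² = 0.36698.
T_v = 0.36698 corresponds to the U > 60% branch:
U = 1 − 10^((1.781 − T_v)/0.933)/100 = 0.6722

U ≈ 67.2 %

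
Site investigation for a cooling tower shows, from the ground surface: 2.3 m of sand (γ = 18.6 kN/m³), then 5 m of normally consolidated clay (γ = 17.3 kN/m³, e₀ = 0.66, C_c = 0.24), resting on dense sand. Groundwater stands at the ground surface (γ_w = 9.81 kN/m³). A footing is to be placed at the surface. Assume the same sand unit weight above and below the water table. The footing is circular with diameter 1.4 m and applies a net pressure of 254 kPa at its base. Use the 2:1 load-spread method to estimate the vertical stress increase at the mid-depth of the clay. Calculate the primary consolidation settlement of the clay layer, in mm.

S_c ≈ 90.1 mm

Mid-depth of clay below the ground surface: z = 2.3 + 5/2 = 4.8 m.
Total vertical stress at mid-clay: σ_v = 18.6×2.3 + 17.3×2.5 = 86.03 kPa.
Pore pressure: u = 9.81×(4.8 − 0) = 47.088 kPa.
Initial effective stress: σ'_0 = σ_v − u = 86.03 − 47.088 = 38.942 kPa.
Stress increase at mid-clay by the 2:1 spreading method:
Δσ ≈ qD²/(D+z)² = 254×1.4²/(1.4+4.8)² = 12.951 kPa
Final effective stress: σ'_f = σ'_0 + Δσ = 38.942 + 12.951 = 51.893 kPa.
Normally consolidated clay, so the full stress increment lies on the virgin compression line:
S_c = C_c·H/(1+e₀)·log₁₀(σ'_f/σ'_0) = 0.24×5/(1+0.66)×log₁₀(51.893/38.942)
    = 0.72289 × 0.12469 = 0.09014 m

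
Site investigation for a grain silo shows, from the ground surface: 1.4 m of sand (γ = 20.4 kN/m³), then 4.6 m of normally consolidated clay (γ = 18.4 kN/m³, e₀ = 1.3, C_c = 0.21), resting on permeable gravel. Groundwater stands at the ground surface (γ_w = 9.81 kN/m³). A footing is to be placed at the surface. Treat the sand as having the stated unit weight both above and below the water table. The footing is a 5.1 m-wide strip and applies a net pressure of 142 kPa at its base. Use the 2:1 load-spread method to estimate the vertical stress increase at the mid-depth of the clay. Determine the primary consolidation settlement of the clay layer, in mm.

S_c ≈ 222 mm

Mid-depth of clay below the ground surface: z = 1.4 + 4.6/2 = 3.7 m.
Total vertical stress at mid-clay: σ_v = 20.4×1.4 + 18.4×2.3 = 70.88 kPa.
Pore pressure: u = 9.81×(3.7 − 0) = 36.297 kPa.
Initial effective stress: σ'_0 = σ_v − u = 70.88 − 36.297 = 34.583 kPa.
Stress increase at mid-clay by the 2:1 spreading method:
Δσ = qB/(B+z) = 142×5.1/(5.1+3.7) = 82.295 kPa
Final effective stress: σ'_f = σ'_0 + Δσ = 34.583 + 82.295 = 116.88 kPa.
Normally consolidated clay, so the full stress increment lies on the virgin compression line:
S_c = C_c·H/(1+e₀)·log₁₀(σ'_f/σ'_0) = 0.21×4.6/(1+1.3)×log₁₀(116.88/34.583)
    = 0.42 × 0.52888 = 0.2221 m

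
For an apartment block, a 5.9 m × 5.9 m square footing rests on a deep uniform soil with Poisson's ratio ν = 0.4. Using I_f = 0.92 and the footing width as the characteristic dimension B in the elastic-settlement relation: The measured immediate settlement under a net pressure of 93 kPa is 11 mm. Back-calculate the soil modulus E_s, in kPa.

S_e = q·B·(1−ν²)/E_s · I_f  ⇒  E_s = q·B·(1−ν²)·I_f / S_e.
E_s = 93 × 5.9 × 0.84 × 0.92 / 0.011 = 38550 kPa

E_s ≈ 38500 kPa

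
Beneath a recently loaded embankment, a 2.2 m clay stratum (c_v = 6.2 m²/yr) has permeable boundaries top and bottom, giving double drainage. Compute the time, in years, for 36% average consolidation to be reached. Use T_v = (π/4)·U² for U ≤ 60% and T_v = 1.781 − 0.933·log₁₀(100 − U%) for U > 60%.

Drainage path length: H_d = H/2 = 1.1 m (double drainage).
U ≤ 60%: T_v = (π/4)·U² = (π/4)×0.36² = 0.10179.
t = T_v·H_d²/c_v = 0.10179×1.1²/6.2 = 0.01987 years.

t ≈ 0.0199 years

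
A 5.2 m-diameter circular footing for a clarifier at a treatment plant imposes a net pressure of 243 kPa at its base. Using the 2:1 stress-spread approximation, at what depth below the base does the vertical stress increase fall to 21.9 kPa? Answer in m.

z ≈ 12.1 m

2:1 spreading — at depth z the loaded area has grown by z in each plan dimension:
qD²/(D+z)² = Δσ_z ⇒ z = D(√(q/Δσ_z) − 1) = 5.2×(√(243/21.9) − 1) = 12.12 m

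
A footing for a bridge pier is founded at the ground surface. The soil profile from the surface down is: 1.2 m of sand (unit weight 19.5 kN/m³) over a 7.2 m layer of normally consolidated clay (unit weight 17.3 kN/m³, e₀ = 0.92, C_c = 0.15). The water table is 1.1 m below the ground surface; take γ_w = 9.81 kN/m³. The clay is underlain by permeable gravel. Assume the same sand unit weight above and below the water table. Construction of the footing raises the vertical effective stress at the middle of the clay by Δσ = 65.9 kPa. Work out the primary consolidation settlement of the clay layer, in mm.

S_c ≈ 207 mm

Mid-depth of clay below the ground surface: z = 1.2 + 7.2/2 = 4.8 m.
Total vertical stress at mid-clay: σ_v = 19.5×1.2 + 17.3×3.6 = 85.68 kPa.
Pore pressure: u = 9.81×(4.8 − 1.1) = 36.297 kPa.
Initial effective stress: σ'_0 = σ_v − u = 85.68 − 36.297 = 49.383 kPa.
Final effective stress: σ'_f = σ'_0 + Δσ = 49.383 + 65.9 = 115.28 kPa.
Normally consolidated clay, so the full stress increment lies on the virgin compression line:
S_c = C_c·H/(1+e₀)·log₁₀(σ'_f/σ'_0) = 0.15×7.2/(1+0.92)×log₁₀(115.28/49.383)
    = 0.5625 × 0.36818 = 0.2071 m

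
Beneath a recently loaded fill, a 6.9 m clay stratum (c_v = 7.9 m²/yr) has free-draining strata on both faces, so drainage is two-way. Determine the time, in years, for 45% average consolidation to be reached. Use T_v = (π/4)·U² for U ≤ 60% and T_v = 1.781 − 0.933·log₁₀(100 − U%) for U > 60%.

t ≈ 0.24 years

Drainage path length: H_d = H/2 = 3.45 m (double drainage).
U ≤ 60%: T_v = (π/4)·U² = (π/4)×0.45² = 0.15904.
t = T_v·H_d²/c_v = 0.15904×3.45²/7.9 = 0.2396 years.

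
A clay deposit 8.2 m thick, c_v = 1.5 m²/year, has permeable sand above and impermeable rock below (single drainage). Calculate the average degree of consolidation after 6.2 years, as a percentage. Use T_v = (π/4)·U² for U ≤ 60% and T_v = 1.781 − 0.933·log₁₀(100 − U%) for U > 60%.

U ≈ 42 %

Drainage path length: H_d = H = 8.2 m (single drainage).
T_v = c_v·t/H_d² = 1.5×6.2/8.2² = 0.13831.
T_v = 0.13831 corresponds to the U ≤ 60% branch:
U = √(4T_v/π) = 0.4196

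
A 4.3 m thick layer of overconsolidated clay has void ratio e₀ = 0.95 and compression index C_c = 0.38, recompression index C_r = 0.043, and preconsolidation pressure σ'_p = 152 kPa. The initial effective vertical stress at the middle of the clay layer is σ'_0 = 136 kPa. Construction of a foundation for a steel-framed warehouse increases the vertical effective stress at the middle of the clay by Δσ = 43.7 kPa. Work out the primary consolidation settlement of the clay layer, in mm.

S_c ≈ 65.5 mm

Final effective stress: σ'_f = 136 + 43.7 = 179.7 kPa.
σ'_f = 179.7 > σ'_p = 152 kPa, so the stress path crosses the preconsolidation pressure — recompression up to σ'_p, then virgin compression beyond:
S_c = H/(1+e₀)·[C_r·log₁₀(σ'_p/σ'_0) + C_c·log₁₀(σ'_f/σ'_p)]
    = 4.3/1.95 × [0.043×log₁₀(152/136) + 0.38×log₁₀(179.7/152)]
    = 2.2051 × [0.0020771 + 0.027628] = 0.0655 m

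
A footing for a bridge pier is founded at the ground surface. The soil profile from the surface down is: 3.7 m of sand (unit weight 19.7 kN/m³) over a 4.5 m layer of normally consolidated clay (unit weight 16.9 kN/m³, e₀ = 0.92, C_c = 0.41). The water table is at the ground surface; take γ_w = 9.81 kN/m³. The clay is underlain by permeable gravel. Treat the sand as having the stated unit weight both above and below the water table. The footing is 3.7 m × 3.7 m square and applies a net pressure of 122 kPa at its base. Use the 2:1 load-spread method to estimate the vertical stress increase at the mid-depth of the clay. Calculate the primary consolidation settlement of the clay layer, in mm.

S_c ≈ 123 mm

Mid-depth of clay below the ground surface: z = 3.7 + 4.5/2 = 5.95 m.
Total vertical stress at mid-clay: σ_v = 19.7×3.7 + 16.9×2.25 = 110.91 kPa.
Pore pressure: u = 9.81×(5.95 − 0) = 58.37 kPa.
Initial effective stress: σ'_0 = σ_v − u = 110.91 − 58.37 = 52.54 kPa.
Stress increase at mid-clay by the 2:1 spreading method:
Δσ = qBL/((B+z)(L+z)) = 122×3.7×3.7/((3.7+5.95)(3.7+5.95)) = 17.935 kPa
Final effective stress: σ'_f = σ'_0 + Δσ = 52.54 + 17.935 = 70.475 kPa.
Normally consolidated clay, so the full stress increment lies on the virgin compression line:
S_c = C_c·H/(1+e₀)·log₁₀(σ'_f/σ'_0) = 0.41×4.5/(1+0.92)×log₁₀(70.475/52.54)
    = 0.96094 × 0.12755 = 0.1226 m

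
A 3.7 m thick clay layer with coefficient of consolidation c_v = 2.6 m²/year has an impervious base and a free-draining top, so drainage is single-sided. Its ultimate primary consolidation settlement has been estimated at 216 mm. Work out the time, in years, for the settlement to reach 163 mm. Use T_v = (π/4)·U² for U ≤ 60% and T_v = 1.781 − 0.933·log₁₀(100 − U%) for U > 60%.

t ≈ 2.55 years

Drainage path length: H_d = H = 3.7 m (single drainage).
U = S(t)/S_ult = 163/216 = 0.7546.
U > 60%: T_v = 1.781 − 0.933·log₁₀(100 − 75.463) = 0.4843.
t = T_v·H_d²/c_v = 0.4843×3.7²/2.6 = 2.55 years.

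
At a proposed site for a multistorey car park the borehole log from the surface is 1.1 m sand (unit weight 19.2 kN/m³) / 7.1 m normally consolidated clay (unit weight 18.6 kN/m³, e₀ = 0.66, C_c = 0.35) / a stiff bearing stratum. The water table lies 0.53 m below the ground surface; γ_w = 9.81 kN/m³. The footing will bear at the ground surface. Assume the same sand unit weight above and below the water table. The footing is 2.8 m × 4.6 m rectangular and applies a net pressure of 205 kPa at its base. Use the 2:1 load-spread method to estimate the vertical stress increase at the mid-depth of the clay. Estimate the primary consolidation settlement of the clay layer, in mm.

S_c ≈ 389 mm

Mid-depth of clay below the ground surface: z = 1.1 + 7.1/2 = 4.65 m.
Total vertical stress at mid-clay: σ_v = 19.2×1.1 + 18.6×3.55 = 87.15 kPa.
Pore pressure: u = 9.81×(4.65 − 0.53) = 40.417 kPa.
Initial effective stress: σ'_0 = σ_v − u = 87.15 − 40.417 = 46.733 kPa.
Stress increase at mid-clay by the 2:1 spreading method:
Δσ = qBL/((B+z)(L+z)) = 205×2.8×4.6/((2.8+4.65)(4.6+4.65)) = 38.315 kPa
Final effective stress: σ'_f = σ'_0 + Δσ = 46.733 + 38.315 = 85.048 kPa.
Normally consolidated clay, so the full stress increment lies on the virgin compression line:
S_c = C_c·H/(1+e₀)·log₁₀(σ'_f/σ'_0) = 0.35×7.1/(1+0.66)×log₁₀(85.048/46.733)
    = 1.497 × 0.26004 = 0.3893 m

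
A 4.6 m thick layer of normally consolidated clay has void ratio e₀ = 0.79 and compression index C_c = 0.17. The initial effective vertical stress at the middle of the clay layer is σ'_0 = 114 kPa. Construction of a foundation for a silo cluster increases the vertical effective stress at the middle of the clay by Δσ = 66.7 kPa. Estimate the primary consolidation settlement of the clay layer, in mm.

S_c ≈ 87.4 mm

Final effective stress: σ'_f = σ'_0 + Δσ = 114 + 66.7 = 180.7 kPa.
Normally consolidated clay, so the full stress increment lies on the virgin compression line:
S_c = C_c·H/(1+e₀)·log₁₀(σ'_f/σ'_0) = 0.17×4.6/(1+0.79)×log₁₀(180.7/114)
    = 0.43687 × 0.20005 = 0.0874 m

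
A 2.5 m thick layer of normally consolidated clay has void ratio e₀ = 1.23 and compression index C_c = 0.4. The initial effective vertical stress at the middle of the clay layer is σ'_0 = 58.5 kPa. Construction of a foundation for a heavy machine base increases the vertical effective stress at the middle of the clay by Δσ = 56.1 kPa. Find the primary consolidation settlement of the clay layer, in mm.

S_c ≈ 131 mm

Final effective stress: σ'_f = σ'_0 + Δσ = 58.5 + 56.1 = 114.6 kPa.
Normally consolidated clay, so the full stress increment lies on the virgin compression line:
S_c = C_c·H/(1+e₀)·log₁₀(σ'_f/σ'_0) = 0.4×2.5/(1+1.23)×log₁₀(114.6/58.5)
    = 0.44843 × 0.29203 = 0.131 m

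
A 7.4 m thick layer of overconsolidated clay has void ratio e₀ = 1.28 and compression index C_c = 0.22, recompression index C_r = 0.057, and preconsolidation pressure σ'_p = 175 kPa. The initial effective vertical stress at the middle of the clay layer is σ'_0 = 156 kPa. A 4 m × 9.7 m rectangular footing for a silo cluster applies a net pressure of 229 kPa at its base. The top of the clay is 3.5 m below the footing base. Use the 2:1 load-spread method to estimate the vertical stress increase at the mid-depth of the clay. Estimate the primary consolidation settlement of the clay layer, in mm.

S_c ≈ 55.2 mm

Mid-depth of clay below the footing base: z = 3.5 + 7.4/2 = 7.2 m.
Stress increase at mid-clay by the 2:1 spreading method:
Δσ = qBL/((B+z)(L+z)) = 229×4×9.7/((4+7.2)(9.7+7.2)) = 46.942 kPa
Final effective stress: σ'_f = 156 + 46.942 = 202.94 kPa.
σ'_f = 202.94 > σ'_p = 175 kPa, so the stress path crosses the preconsolidation pressure — recompression up to σ'_p, then virgin compression beyond:
S_c = H/(1+e₀)·[C_r·log₁₀(σ'_p/σ'_0) + C_c·log₁₀(σ'_f/σ'_p)]
    = 7.4/2.28 × [0.057×log₁₀(175/156) + 0.22×log₁₀(202.94/175)]
    = 3.2456 × [0.0028451 + 0.014153] = 0.05517 m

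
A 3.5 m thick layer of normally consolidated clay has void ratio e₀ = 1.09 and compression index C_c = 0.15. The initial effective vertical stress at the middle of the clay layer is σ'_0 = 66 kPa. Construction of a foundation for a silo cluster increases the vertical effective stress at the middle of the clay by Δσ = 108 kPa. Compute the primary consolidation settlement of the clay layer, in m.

S_c ≈ 0.106 m

Final effective stress: σ'_f = σ'_0 + Δσ = 66 + 108 = 174 kPa.
Normally consolidated clay, so the full stress increment lies on the virgin compression line:
S_c = C_c·H/(1+e₀)·log₁₀(σ'_f/σ'_0) = 0.15×3.5/(1+1.09)×log₁₀(174/66)
    = 0.2512 × 0.42101 = 0.1058 m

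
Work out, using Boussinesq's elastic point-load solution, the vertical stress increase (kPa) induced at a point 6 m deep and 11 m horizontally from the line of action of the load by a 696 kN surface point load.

Boussinesq vertical stress below a point load on an elastic half-space:
Δσ_z = 3P/(2πz²) · [1 + (r/z)²]^(−5/2)
r/z = 11/6 = 1.8333; [1+(r/z)²]^(−5/2) = 0.025177.
Δσ_z = 3×696/(2π×6²) × 0.025177 = 9.231 × 0.025177 = 0.2324 kPa

Δσ_z ≈ 0.232 kPa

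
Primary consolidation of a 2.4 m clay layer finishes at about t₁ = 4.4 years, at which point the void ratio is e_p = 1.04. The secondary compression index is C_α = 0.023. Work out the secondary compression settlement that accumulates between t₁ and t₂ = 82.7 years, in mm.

S_s ≈ 34.5 mm

Secondary compression: S_s = C_α·H/(1+e_p)·log₁₀(t₂/t₁)
S_s = 0.023×2.4/(1+1.04)×log₁₀(82.7/4.4)
    = 0.02706 × 1.274 = 0.03447 m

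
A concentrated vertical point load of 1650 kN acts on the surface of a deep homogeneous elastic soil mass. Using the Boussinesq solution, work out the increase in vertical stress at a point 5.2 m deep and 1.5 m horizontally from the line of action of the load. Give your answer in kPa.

Δσ_z ≈ 23.9 kPa

Boussinesq vertical stress below a point load on an elastic half-space:
Δσ_z = 3P/(2πz²) · [1 + (r/z)²]^(−5/2)
r/z = 1.5/5.2 = 0.28846; [1+(r/z)²]^(−5/2) = 0.81888.
Δσ_z = 3×1650/(2π×5.2²) × 0.81888 = 29.135 × 0.81888 = 23.86 kPa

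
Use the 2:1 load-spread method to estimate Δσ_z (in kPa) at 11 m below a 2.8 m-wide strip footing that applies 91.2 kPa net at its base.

Δσ_z ≈ 18.5 kPa

By the 2:1 method the load spreads at 1 horizontal : 2 vertical, so at depth z the loaded area has grown by z in each plan dimension:
Δσ = qB/(B+z) = 91.2×2.8/(2.8+11) = 18.504 kPa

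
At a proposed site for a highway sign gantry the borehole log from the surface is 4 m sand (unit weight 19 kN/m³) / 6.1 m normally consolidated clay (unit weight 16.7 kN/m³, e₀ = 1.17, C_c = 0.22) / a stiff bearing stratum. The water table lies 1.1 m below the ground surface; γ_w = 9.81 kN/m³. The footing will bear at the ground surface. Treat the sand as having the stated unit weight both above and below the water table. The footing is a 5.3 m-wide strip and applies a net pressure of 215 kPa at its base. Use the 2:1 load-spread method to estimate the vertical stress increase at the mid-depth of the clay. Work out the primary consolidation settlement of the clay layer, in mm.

S_c ≈ 229 mm

Mid-depth of clay below the ground surface: z = 4 + 6.1/2 = 7.05 m.
Total vertical stress at mid-clay: σ_v = 19×4 + 16.7×3.05 = 126.94 kPa.
Pore pressure: u = 9.81×(7.05 − 1.1) = 58.37 kPa.
Initial effective stress: σ'_0 = σ_v − u = 126.94 − 58.37 = 68.57 kPa.
Stress increase at mid-clay by the 2:1 spreading method:
Δσ = qB/(B+z) = 215×5.3/(5.3+7.05) = 92.267 kPa
Final effective stress: σ'_f = σ'_0 + Δσ = 68.57 + 92.267 = 160.84 kPa.
Normally consolidated clay, so the full stress increment lies on the virgin compression line:
S_c = C_c·H/(1+e₀)·log₁₀(σ'_f/σ'_0) = 0.22×6.1/(1+1.17)×log₁₀(160.84/68.57)
    = 0.61843 × 0.37026 = 0.229 m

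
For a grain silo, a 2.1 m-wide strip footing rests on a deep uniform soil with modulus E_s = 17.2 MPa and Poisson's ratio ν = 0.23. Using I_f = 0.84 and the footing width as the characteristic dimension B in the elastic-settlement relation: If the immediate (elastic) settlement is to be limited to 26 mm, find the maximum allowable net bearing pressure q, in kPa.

E_s = 17.2 MPa = 17200 kPa.
S_e = q·B·(1−ν²)/E_s · I_f  ⇒  q = S_e·E_s / (B·(1−ν²)·I_f).
q = 0.026 × 17200 / (2.1 × 0.9471 × 0.84) = 267.7 kPa

q ≈ 268 kPa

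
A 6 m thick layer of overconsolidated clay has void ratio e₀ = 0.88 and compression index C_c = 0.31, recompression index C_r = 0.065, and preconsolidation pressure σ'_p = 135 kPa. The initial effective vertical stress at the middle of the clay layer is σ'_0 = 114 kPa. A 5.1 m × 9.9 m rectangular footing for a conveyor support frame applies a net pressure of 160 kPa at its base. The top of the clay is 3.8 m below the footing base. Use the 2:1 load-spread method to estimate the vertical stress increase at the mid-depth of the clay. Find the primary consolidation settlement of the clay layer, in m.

S_c ≈ 0.0736 m

Mid-depth of clay below the footing base: z = 3.8 + 6/2 = 6.8 m.
Stress increase at mid-clay by the 2:1 spreading method:
Δσ = qBL/((B+z)(L+z)) = 160×5.1×9.9/((5.1+6.8)(9.9+6.8)) = 40.65 kPa
Final effective stress: σ'_f = 114 + 40.65 = 154.65 kPa.
σ'_f = 154.65 > σ'_p = 135 kPa, so the stress path crosses the preconsolidation pressure — recompression up to σ'_p, then virgin compression beyond:
S_c = H/(1+e₀)·[C_r·log₁₀(σ'_p/σ'_0) + C_c·log₁₀(σ'_f/σ'_p)]
    = 6/1.88 × [0.065×log₁₀(135/114) + 0.31×log₁₀(154.65/135)]
    = 3.1915 × [0.0047729 + 0.018295] = 0.07362 m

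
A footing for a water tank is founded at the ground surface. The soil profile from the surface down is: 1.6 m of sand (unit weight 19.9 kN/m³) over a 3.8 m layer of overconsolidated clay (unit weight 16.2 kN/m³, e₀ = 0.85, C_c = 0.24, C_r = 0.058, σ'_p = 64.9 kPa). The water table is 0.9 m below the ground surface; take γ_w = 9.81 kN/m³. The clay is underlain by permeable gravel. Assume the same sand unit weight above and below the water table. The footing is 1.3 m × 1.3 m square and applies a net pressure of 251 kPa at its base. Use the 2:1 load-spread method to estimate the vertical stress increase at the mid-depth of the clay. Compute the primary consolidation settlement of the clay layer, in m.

S_c ≈ 0.0208 m

Mid-depth of clay below the ground surface: z = 1.6 + 3.8/2 = 3.5 m.
Total vertical stress at mid-clay: σ_v = 19.9×1.6 + 16.2×1.9 = 62.62 kPa.
Pore pressure: u = 9.81×(3.5 − 0.9) = 25.506 kPa.
Initial effective stress: σ'_0 = σ_v − u = 62.62 − 25.506 = 37.114 kPa.
Stress increase at mid-clay by the 2:1 spreading method:
Δσ = qBL/((B+z)(L+z)) = 251×1.3×1.3/((1.3+3.5)(1.3+3.5)) = 18.411 kPa
Final effective stress: σ'_f = 37.114 + 18.411 = 55.525 kPa.
σ'_f = 55.525 ≤ σ'_p = 64.9 kPa, so the clay remains overconsolidated and only the recompression index applies:
S_c = C_r·H/(1+e₀)·log₁₀(σ'_f/σ'_0) = 0.058×3.8/1.85×log₁₀(55.525/37.114)
    = 0.11914 × 0.17495 = 0.02084 m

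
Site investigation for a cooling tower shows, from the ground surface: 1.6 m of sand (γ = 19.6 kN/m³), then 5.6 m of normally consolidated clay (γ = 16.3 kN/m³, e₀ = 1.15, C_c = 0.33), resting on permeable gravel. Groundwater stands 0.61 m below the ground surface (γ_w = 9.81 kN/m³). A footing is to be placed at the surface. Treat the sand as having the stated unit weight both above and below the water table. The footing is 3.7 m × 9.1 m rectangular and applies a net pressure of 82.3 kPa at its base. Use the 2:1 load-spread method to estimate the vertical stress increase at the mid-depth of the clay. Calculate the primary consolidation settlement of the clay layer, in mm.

Mid-depth of clay below the ground surface: z = 1.6 + 5.6/2 = 4.4 m.
Total vertical stress at mid-clay: σ_v = 19.6×1.6 + 16.3×2.8 = 77 kPa.
Pore pressure: u = 9.81×(4.4 − 0.61) = 37.18 kPa.
Initial effective stress: σ'_0 = σ_v − u = 77 − 37.18 = 39.82 kPa.
Stress increase at mid-clay by the 2:1 spreading method:
Δσ = qBL/((B+z)(L+z)) = 82.3×3.7×9.1/((3.7+4.4)(9.1+4.4)) = 25.341 kPa
Final effective stress: σ'_f = σ'_0 + Δσ = 39.82 + 25.341 = 65.161 kPa.
Normally consolidated clay, so the full stress increment lies on the virgin compression line:
S_c = C_c·H/(1+e₀)·log₁₀(σ'_f/σ'_0) = 0.33×5.6/(1+1.15)×log₁₀(65.161/39.82)
    = 0.85953 × 0.21389 = 0.1838 m

S_c ≈ 184 mm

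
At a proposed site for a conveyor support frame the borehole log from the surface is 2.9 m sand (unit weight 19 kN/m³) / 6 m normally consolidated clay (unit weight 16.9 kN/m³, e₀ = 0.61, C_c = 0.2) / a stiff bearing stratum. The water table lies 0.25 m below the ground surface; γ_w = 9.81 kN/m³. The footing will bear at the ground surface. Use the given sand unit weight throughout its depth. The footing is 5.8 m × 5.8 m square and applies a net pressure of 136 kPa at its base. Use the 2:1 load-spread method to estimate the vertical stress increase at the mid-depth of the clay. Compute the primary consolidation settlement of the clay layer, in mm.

S_c ≈ 165 mm

Mid-depth of clay below the ground surface: z = 2.9 + 6/2 = 5.9 m.
Total vertical stress at mid-clay: σ_v = 19×2.9 + 16.9×3 = 105.8 kPa.
Pore pressure: u = 9.81×(5.9 − 0.25) = 55.427 kPa.
Initial effective stress: σ'_0 = σ_v − u = 105.8 − 55.427 = 50.373 kPa.
Stress increase at mid-clay by the 2:1 spreading method:
Δσ = qBL/((B+z)(L+z)) = 136×5.8×5.8/((5.8+5.9)(5.8+5.9)) = 33.421 kPa
Final effective stress: σ'_f = σ'_0 + Δσ = 50.373 + 33.421 = 83.794 kPa.
Normally consolidated clay, so the full stress increment lies on the virgin compression line:
S_c = C_c·H/(1+e₀)·log₁₀(σ'_f/σ'_0) = 0.2×6/(1+0.61)×log₁₀(83.794/50.373)
    = 0.74534 × 0.22102 = 0.1647 m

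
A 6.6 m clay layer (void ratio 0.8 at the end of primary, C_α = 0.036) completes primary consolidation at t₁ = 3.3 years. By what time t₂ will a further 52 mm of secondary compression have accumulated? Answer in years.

t₂ ≈ 8.17 years

S_s = C_α·H/(1+e_p)·log₁₀(t₂/t₁) ⇒ log₁₀(t₂/t₁) = S_s·(1+e_p)/(C_α·H).
log₁₀(t₂/t₁) = 0.052 × (1+0.8) / (0.036×6.6) = 0.3939
t₂ = t₁ × 10^0.3939 = 3.3 × 2.477 = 8.174 years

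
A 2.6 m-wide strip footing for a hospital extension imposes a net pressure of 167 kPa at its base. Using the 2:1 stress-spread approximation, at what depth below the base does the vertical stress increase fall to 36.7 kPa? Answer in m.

z ≈ 9.23 m

2:1 spreading — at depth z the loaded area has grown by z in each plan dimension:
qB/(B+z) = Δσ_z ⇒ z = qB/Δσ_z − B = 167×2.6/36.7 − 2.6 = 9.231 m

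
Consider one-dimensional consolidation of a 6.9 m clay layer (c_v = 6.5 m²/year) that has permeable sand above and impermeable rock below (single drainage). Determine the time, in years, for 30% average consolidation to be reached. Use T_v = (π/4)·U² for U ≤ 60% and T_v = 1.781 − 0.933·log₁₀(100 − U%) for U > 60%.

t ≈ 0.518 years

Drainage path length: H_d = H = 6.9 m (single drainage).
U ≤ 60%: T_v = (π/4)·U² = (π/4)×0.3² = 0.070686.
t = T_v·H_d²/c_v = 0.070686×6.9²/6.5 = 0.5177 years.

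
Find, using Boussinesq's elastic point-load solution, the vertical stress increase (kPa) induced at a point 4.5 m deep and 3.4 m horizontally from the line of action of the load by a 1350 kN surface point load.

Boussinesq vertical stress below a point load on an elastic half-space:
Δσ_z = 3P/(2πz²) · [1 + (r/z)²]^(−5/2)
r/z = 3.4/4.5 = 0.75556; [1+(r/z)²]^(−5/2) = 0.32334.
Δσ_z = 3×1350/(2π×4.5²) × 0.32334 = 31.831 × 0.32334 = 10.29 kPa

Δσ_z ≈ 10.3 kPa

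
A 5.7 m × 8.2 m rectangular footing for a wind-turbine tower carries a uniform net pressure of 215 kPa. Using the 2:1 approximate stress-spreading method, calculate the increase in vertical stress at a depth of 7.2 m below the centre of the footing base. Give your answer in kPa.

By the 2:1 method the load spreads at 1 horizontal : 2 vertical, so at depth z the loaded area has grown by z in each plan dimension:
Δσ = qBL/((B+z)(L+z)) = 215×5.7×8.2/((5.7+7.2)(8.2+7.2)) = 50.584 kPa

Δσ_z ≈ 50.6 kPa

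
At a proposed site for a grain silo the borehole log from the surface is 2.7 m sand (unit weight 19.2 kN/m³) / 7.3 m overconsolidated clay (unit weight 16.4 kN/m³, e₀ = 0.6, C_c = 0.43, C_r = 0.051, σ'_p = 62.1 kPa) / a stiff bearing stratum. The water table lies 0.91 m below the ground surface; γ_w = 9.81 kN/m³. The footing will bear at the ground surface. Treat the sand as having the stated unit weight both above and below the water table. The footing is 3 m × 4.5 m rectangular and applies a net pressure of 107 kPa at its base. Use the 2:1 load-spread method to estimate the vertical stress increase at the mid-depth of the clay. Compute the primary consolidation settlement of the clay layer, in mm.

Mid-depth of clay below the ground surface: z = 2.7 + 7.3/2 = 6.35 m.
Total vertical stress at mid-clay: σ_v = 19.2×2.7 + 16.4×3.65 = 111.7 kPa.
Pore pressure: u = 9.81×(6.35 − 0.91) = 53.366 kPa.
Initial effective stress: σ'_0 = σ_v − u = 111.7 − 53.366 = 58.334 kPa.
Stress increase at mid-clay by the 2:1 spreading method:
Δσ = qBL/((B+z)(L+z)) = 107×3×4.5/((3+6.35)(4.5+6.35)) = 14.239 kPa
Final effective stress: σ'_f = 58.334 + 14.239 = 72.573 kPa.
σ'_f = 72.573 > σ'_p = 62.1 kPa, so the stress path crosses the preconsolidation pressure — recompression up to σ'_p, then virgin compression beyond:
S_c = H/(1+e₀)·[C_r·log₁₀(σ'_p/σ'_0) + C_c·log₁₀(σ'_f/σ'_p)]
    = 7.3/1.6 × [0.051×log₁₀(62.1/58.334) + 0.43×log₁₀(72.573/62.1)]
    = 4.5625 × [0.0013857 + 0.029104] = 0.1391 m

S_c ≈ 139 mm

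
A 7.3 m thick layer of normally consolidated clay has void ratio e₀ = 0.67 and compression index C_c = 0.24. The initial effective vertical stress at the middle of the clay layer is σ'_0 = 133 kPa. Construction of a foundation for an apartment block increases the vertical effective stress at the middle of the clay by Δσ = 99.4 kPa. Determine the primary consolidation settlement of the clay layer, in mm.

Final effective stress: σ'_f = σ'_0 + Δσ = 133 + 99.4 = 232.4 kPa.
Normally consolidated clay, so the full stress increment lies on the virgin compression line:
S_c = C_c·H/(1+e₀)·log₁₀(σ'_f/σ'_0) = 0.24×7.3/(1+0.67)×log₁₀(232.4/133)
    = 1.0491 × 0.24238 = 0.2543 m

S_c ≈ 254 mm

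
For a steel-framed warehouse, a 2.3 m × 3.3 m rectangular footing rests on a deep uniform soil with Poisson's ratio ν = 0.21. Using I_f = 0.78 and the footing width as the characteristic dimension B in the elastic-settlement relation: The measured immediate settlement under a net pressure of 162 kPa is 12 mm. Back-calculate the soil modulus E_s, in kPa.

E_s ≈ 23200 kPa

S_e = q·B·(1−ν²)/E_s · I_f  ⇒  E_s = q·B·(1−ν²)·I_f / S_e.
E_s = 162 × 2.3 × 0.9559 × 0.78 / 0.012 = 23150 kPa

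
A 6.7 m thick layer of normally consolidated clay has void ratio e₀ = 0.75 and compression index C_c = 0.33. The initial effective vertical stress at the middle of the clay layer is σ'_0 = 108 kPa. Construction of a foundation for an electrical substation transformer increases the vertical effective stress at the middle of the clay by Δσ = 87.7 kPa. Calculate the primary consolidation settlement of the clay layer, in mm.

S_c ≈ 326 mm

Final effective stress: σ'_f = σ'_0 + Δσ = 108 + 87.7 = 195.7 kPa.
Normally consolidated clay, so the full stress increment lies on the virgin compression line:
S_c = C_c·H/(1+e₀)·log₁₀(σ'_f/σ'_0) = 0.33×6.7/(1+0.75)×log₁₀(195.7/108)
    = 1.2634 × 0.25817 = 0.3262 m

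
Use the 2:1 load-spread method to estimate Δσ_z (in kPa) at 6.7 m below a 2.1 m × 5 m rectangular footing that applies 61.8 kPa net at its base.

By the 2:1 method the load spreads at 1 horizontal : 2 vertical, so at depth z the loaded area has grown by z in each plan dimension:
Δσ = qBL/((B+z)(L+z)) = 61.8×2.1×5/((2.1+6.7)(5+6.7)) = 6.3024 kPa

Δσ_z ≈ 6.3 kPa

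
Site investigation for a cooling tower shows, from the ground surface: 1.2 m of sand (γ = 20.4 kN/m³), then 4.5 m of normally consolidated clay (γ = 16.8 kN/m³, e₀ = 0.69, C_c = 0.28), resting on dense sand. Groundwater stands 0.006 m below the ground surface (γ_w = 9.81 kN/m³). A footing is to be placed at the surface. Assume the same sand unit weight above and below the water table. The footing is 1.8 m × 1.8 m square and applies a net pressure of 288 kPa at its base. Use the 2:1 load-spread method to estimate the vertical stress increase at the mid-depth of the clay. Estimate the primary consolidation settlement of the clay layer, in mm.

S_c ≈ 254 mm

Mid-depth of clay below the ground surface: z = 1.2 + 4.5/2 = 3.45 m.
Total vertical stress at mid-clay: σ_v = 20.4×1.2 + 16.8×2.25 = 62.28 kPa.
Pore pressure: u = 9.81×(3.45 − 0.006) = 33.786 kPa.
Initial effective stress: σ'_0 = σ_v − u = 62.28 − 33.786 = 28.494 kPa.
Stress increase at mid-clay by the 2:1 spreading method:
Δσ = qBL/((B+z)(L+z)) = 288×1.8×1.8/((1.8+3.45)(1.8+3.45)) = 33.855 kPa
Final effective stress: σ'_f = σ'_0 + Δσ = 28.494 + 33.855 = 62.349 kPa.
Normally consolidated clay, so the full stress increment lies on the virgin compression line:
S_c = C_c·H/(1+e₀)·log₁₀(σ'_f/σ'_0) = 0.28×4.5/(1+0.69)×log₁₀(62.349/28.494)
    = 0.74556 × 0.34008 = 0.2536 m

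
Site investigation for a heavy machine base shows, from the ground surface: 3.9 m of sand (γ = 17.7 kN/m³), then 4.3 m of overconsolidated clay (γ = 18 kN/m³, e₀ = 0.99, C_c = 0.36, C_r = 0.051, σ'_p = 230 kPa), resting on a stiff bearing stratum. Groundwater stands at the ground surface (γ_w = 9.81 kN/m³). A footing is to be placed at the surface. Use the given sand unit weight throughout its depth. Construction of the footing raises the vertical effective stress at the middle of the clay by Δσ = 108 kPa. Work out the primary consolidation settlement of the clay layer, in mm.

S_c ≈ 56.1 mm

Mid-depth of clay below the ground surface: z = 3.9 + 4.3/2 = 6.05 m.
Total vertical stress at mid-clay: σ_v = 17.7×3.9 + 18×2.15 = 107.73 kPa.
Pore pressure: u = 9.81×(6.05 − 0) = 59.351 kPa.
Initial effective stress: σ'_0 = σ_v − u = 107.73 − 59.351 = 48.379 kPa.
Final effective stress: σ'_f = 48.379 + 108 = 156.38 kPa.
σ'_f = 156.38 ≤ σ'_p = 230 kPa, so the clay remains overconsolidated and only the recompression index applies:
S_c = C_r·H/(1+e₀)·log₁₀(σ'_f/σ'_0) = 0.051×4.3/1.99×log₁₀(156.38/48.379)
    = 0.1102 × 0.50952 = 0.05615 m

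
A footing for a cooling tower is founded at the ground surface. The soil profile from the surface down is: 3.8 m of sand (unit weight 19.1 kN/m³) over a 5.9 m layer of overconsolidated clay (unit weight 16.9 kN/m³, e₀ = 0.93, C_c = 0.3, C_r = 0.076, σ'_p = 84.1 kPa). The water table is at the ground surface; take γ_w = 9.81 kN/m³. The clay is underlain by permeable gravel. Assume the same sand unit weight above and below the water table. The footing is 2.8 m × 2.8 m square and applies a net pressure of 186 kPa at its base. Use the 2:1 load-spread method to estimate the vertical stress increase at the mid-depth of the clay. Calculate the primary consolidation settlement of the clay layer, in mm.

Mid-depth of clay below the ground surface: z = 3.8 + 5.9/2 = 6.75 m.
Total vertical stress at mid-clay: σ_v = 19.1×3.8 + 16.9×2.95 = 122.44 kPa.
Pore pressure: u = 9.81×(6.75 − 0) = 66.218 kPa.
Initial effective stress: σ'_0 = σ_v − u = 122.44 − 66.218 = 56.222 kPa.
Stress increase at mid-clay by the 2:1 spreading method:
Δσ = qBL/((B+z)(L+z)) = 186×2.8×2.8/((2.8+6.75)(2.8+6.75)) = 15.989 kPa
Final effective stress: σ'_f = 56.222 + 15.989 = 72.211 kPa.
σ'_f = 72.211 ≤ σ'_p = 84.1 kPa, so the clay remains overconsolidated and only the recompression index applies:
S_c = C_r·H/(1+e₀)·log₁₀(σ'_f/σ'_0) = 0.076×5.9/1.93×log₁₀(72.211/56.222)
    = 0.23233 × 0.1087 = 0.02525 m

S_c ≈ 25.3 mm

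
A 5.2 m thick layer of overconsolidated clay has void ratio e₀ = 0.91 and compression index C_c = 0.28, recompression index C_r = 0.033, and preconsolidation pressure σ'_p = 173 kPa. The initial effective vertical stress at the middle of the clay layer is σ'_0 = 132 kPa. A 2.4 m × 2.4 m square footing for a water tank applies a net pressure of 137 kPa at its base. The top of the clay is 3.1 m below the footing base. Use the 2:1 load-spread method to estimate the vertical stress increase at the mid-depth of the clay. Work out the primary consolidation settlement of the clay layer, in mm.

Mid-depth of clay below the footing base: z = 3.1 + 5.2/2 = 5.7 m.
Stress increase at mid-clay by the 2:1 spreading method:
Δσ = qBL/((B+z)(L+z)) = 137×2.4×2.4/((2.4+5.7)(2.4+5.7)) = 12.027 kPa
Final effective stress: σ'_f = 132 + 12.027 = 144.03 kPa.
σ'_f = 144.03 ≤ σ'_p = 173 kPa, so the clay remains overconsolidated and only the recompression index applies:
S_c = C_r·H/(1+e₀)·log₁₀(σ'_f/σ'_0) = 0.033×5.2/1.91×log₁₀(144.03/132)
    = 0.089843 × 0.037879 = 0.003403 m

S_c ≈ 3.4 mm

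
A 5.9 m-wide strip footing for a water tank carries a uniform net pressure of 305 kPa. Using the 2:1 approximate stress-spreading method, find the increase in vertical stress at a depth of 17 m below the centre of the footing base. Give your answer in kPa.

Δσ_z ≈ 78.6 kPa

By the 2:1 method the load spreads at 1 horizontal : 2 vertical, so at depth z the loaded area has grown by z in each plan dimension:
Δσ = qB/(B+z) = 305×5.9/(5.9+17) = 78.581 kPa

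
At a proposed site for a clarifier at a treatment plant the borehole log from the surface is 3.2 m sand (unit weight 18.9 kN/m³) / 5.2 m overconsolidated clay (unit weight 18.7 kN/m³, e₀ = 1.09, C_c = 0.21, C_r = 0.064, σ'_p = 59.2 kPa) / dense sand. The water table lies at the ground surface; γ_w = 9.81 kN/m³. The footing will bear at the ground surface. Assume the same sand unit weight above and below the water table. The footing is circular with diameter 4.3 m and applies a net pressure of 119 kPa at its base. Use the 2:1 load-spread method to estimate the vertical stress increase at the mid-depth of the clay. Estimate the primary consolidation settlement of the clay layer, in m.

Mid-depth of clay below the ground surface: z = 3.2 + 5.2/2 = 5.8 m.
Total vertical stress at mid-clay: σ_v = 18.9×3.2 + 18.7×2.6 = 109.1 kPa.
Pore pressure: u = 9.81×(5.8 − 0) = 56.898 kPa.
Initial effective stress: σ'_0 = σ_v − u = 109.1 − 56.898 = 52.202 kPa.
Stress increase at mid-clay by the 2:1 spreading method:
Δσ ≈ qD²/(D+z)² = 119×4.3²/(4.3+5.8)² = 21.57 kPa
Final effective stress: σ'_f = 52.202 + 21.57 = 73.772 kPa.
σ'_f = 73.772 > σ'_p = 59.2 kPa, so the stress path crosses the preconsolidation pressure — recompression up to σ'_p, then virgin compression beyond:
S_c = H/(1+e₀)·[C_r·log₁₀(σ'_p/σ'_0) + C_c·log₁₀(σ'_f/σ'_p)]
    = 5.2/2.09 × [0.064×log₁₀(59.2/52.202) + 0.21×log₁₀(73.772/59.2)]
    = 2.488 × [0.0034966 + 0.02007] = 0.05863 m

S_c ≈ 0.0586 m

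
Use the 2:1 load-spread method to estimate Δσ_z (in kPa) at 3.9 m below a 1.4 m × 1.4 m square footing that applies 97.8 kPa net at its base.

Δσ_z ≈ 6.82 kPa

By the 2:1 method the load spreads at 1 horizontal : 2 vertical, so at depth z the loaded area has grown by z in each plan dimension:
Δσ = qBL/((B+z)(L+z)) = 97.8×1.4×1.4/((1.4+3.9)(1.4+3.9)) = 6.8241 kPa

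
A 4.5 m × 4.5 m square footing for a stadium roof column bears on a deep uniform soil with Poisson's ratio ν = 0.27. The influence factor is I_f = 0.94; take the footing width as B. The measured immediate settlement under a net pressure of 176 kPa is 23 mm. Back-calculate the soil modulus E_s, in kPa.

E_s ≈ 30000 kPa

S_e = q·B·(1−ν²)/E_s · I_f  ⇒  E_s = q·B·(1−ν²)·I_f / S_e.
E_s = 176 × 4.5 × 0.9271 × 0.94 / 0.023 = 30010 kPa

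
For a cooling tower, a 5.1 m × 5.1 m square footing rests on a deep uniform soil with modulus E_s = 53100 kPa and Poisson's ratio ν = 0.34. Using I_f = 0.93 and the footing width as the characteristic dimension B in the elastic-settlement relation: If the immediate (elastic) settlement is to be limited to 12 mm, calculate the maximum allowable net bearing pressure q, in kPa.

q ≈ 152 kPa

S_e = q·B·(1−ν²)/E_s · I_f  ⇒  q = S_e·E_s / (B·(1−ν²)·I_f).
q = 0.012 × 53100 / (5.1 × 0.8844 × 0.93) = 151.9 kPa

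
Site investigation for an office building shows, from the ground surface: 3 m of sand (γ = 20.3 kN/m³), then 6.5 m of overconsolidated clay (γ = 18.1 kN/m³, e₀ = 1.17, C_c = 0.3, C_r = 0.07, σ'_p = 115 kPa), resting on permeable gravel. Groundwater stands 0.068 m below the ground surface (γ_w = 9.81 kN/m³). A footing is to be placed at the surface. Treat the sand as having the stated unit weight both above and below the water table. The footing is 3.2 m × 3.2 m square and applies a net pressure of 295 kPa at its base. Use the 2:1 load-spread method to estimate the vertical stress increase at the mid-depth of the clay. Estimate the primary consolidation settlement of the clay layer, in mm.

S_c ≈ 41.2 mm

Mid-depth of clay below the ground surface: z = 3 + 6.5/2 = 6.25 m.
Total vertical stress at mid-clay: σ_v = 20.3×3 + 18.1×3.25 = 119.73 kPa.
Pore pressure: u = 9.81×(6.25 − 0.068) = 60.645 kPa.
Initial effective stress: σ'_0 = σ_v − u = 119.73 − 60.645 = 59.085 kPa.
Stress increase at mid-clay by the 2:1 spreading method:
Δσ = qBL/((B+z)(L+z)) = 295×3.2×3.2/((3.2+6.25)(3.2+6.25)) = 33.827 kPa
Final effective stress: σ'_f = 59.085 + 33.827 = 92.912 kPa.
σ'_f = 92.912 ≤ σ'_p = 115 kPa, so the clay remains overconsolidated and only the recompression index applies:
S_c = C_r·H/(1+e₀)·log₁₀(σ'_f/σ'_0) = 0.07×6.5/2.17×log₁₀(92.912/59.085)
    = 0.20968 × 0.19659 = 0.04122 m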